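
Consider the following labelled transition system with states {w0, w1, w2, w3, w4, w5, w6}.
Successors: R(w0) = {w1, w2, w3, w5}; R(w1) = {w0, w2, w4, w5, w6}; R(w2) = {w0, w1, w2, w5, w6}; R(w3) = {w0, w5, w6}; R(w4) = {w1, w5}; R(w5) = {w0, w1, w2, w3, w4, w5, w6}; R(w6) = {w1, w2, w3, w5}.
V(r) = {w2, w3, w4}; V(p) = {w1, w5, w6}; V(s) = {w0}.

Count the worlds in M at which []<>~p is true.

Let φ = []<>~p. Evaluate φ at each world:
  w0 (successors {w1, w2, w3, w5}): φ is true.
  w1 (successors {w0, w2, w4, w5, w6}): φ is false.
  w2 (successors {w0, w1, w2, w5, w6}): φ is true.
  w3 (successors {w0, w5, w6}): φ is true.
  w4 (successors {w1, w5}): φ is true.
  w5 (successors {w0, w1, w2, w3, w4, w5, w6}): φ is false.
  w6 (successors {w1, w2, w3, w5}): φ is true.
For instance, at w0:
  At w0: []<>~p requires <>~p at every successor {w1, w2, w3, w5}.
    At w1: <>~p is true.
    At w2: <>~p is true.
    At w3: <>~p is true.
    At w5: <>~p is true.
  So []<>~p is true at w0.
Satisfying worlds: {w0, w2, w3, w4, w6}

5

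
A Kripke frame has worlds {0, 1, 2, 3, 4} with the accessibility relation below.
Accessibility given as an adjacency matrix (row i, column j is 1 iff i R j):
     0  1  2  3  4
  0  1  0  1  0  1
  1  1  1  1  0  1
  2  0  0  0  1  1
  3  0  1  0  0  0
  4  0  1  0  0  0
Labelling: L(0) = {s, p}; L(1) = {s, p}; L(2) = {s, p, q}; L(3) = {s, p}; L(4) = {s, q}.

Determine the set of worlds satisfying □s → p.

Recall that □ψ holds at a world iff ψ holds at every accessible world, and ◇ψ holds iff ψ holds at some accessible world.
Let φ = □s → p. Evaluate φ at each world:
  0 (successors {0, 2, 4}): φ is true.
  1 (successors {0, 1, 2, 4}): φ is true.
  2 (successors {3, 4}): φ is true.
  3 (successors {1}): φ is true.
  4 (successors {1}): φ is false.
For instance, at 1:
  At 1: □s is true, p is true, so □s → p is true.
    At 1: □s requires s at every successor {0, 1, 2, 4}.
      At 0: s is true.
      At 1: s is true.
      At 2: s is true.
      At 4: s is true.
    So □s is true at 1.
Satisfying worlds: {0, 1, 2, 3}

0, 1, 2, 3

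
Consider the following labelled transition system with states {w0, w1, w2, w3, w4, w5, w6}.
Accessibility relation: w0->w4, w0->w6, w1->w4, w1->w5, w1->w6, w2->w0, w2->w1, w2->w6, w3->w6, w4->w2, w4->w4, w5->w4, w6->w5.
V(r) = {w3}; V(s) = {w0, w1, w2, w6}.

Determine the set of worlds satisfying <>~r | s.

Let φ = <>~r | s. Evaluate φ at each world:
  w0 (successors {w4, w6}): φ is true.
  w1 (successors {w4, w5, w6}): φ is true.
  w2 (successors {w0, w1, w6}): φ is true.
  w3 (successors {w6}): φ is true.
  w4 (successors {w2, w4}): φ is true.
  w5 (successors {w4}): φ is true.
  w6 (successors {w5}): φ is true.
For instance, at w3:
  At w3: <>~r is true, s is false, so <>~r | s is true.
    At w3: <>~r requires ~r at some successor in {w6}.
      ~r holds at w6, so <>~r is true at w3.
Satisfying worlds: {w0, w1, w2, w3, w4, w5, w6}

w0, w1, w2, w3, w4, w5, w6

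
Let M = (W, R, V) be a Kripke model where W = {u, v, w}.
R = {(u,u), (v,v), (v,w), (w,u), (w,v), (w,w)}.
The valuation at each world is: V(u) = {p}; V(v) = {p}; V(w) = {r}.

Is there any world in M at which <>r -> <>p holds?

Let φ = <>r -> <>p. Evaluate φ at each world:
  u (successors {u}): φ is true.
  v (successors {v, w}): φ is true.
  w (successors {u, v, w}): φ is true.
Detail at u (witness):
  At u: <>r is false, <>p is true, so <>r -> <>p is true.
    At u: <>r requires r at some successor in {u}.
      At u: r is false.
    So <>r is false at u.
    At u: <>p requires p at some successor in {u}.
      p holds at u, so <>p is true at u.

Yes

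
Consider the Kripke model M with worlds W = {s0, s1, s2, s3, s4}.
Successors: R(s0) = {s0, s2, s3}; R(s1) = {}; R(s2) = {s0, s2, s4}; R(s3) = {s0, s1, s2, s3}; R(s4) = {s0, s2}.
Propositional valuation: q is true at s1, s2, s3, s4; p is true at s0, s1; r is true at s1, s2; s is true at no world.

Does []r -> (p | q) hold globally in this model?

Yes

Recall that []ψ holds at a world iff ψ holds at every accessible world, and <>ψ holds iff ψ holds at some accessible world.
Let φ = []r -> (p | q). Evaluate φ at each world:
  s0 (successors {s0, s2, s3}): φ is true.
  s1 (successors ∅): φ is true.
  s2 (successors {s0, s2, s4}): φ is true.
  s3 (successors {s0, s1, s2, s3}): φ is true.
  s4 (successors {s0, s2}): φ is true.
For instance, at s3:
  At s3: []r is false, p | q is true, so []r -> (p | q) is true.
    At s3: []r requires r at every successor {s0, s1, s2, s3}.
      r fails at s0, so []r is false at s3.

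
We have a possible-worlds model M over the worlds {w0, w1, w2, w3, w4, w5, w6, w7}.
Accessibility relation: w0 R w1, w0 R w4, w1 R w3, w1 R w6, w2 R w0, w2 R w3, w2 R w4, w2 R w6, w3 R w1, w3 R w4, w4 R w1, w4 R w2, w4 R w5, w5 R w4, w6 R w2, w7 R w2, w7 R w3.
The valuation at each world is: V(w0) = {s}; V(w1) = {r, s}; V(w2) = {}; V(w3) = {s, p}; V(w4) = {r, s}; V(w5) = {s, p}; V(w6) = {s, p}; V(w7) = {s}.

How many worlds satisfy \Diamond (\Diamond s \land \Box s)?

Let φ = \Diamond (\Diamond s \land \Box s). Evaluate φ at each world:
  w0 (successors {w1, w4}): φ is true.
  w1 (successors {w3, w6}): φ is true.
  w2 (successors {w0, w3, w4, w6}): φ is true.
  w3 (successors {w1, w4}): φ is true.
  w4 (successors {w1, w2, w5}): φ is true.
  w5 (successors {w4}): φ is false.
  w6 (successors {w2}): φ is true.
  w7 (successors {w2, w3}): φ is true.
For instance, at w3:
  At w3: \Diamond (\Diamond s \land \Box s) requires \Diamond s \land \Box s at some successor in {w1, w4}.
    \Diamond s \land \Box s holds at w1, so \Diamond (\Diamond s \land \Box s) is true at w3.
      At w1: \Diamond s is true, \Box s is true, so \Diamond s \land \Box s is true.
Satisfying worlds: {w0, w1, w2, w3, w4, w6, w7}

7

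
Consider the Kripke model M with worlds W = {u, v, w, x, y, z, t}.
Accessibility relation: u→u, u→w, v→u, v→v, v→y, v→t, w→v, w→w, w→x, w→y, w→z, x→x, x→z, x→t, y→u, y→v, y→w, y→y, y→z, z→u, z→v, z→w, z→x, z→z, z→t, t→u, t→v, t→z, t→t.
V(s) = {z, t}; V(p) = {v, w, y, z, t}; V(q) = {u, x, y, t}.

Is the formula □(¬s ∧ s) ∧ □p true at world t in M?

No

At t: □(¬s ∧ s) is false, □p is false, so □(¬s ∧ s) ∧ □p is false.
  At t: □(¬s ∧ s) requires ¬s ∧ s at every successor {u, v, z, t}.
    ¬s ∧ s fails at u, so □(¬s ∧ s) is false at t.
  At t: □p requires p at every successor {u, v, z, t}.
    p fails at u, so □p is false at t.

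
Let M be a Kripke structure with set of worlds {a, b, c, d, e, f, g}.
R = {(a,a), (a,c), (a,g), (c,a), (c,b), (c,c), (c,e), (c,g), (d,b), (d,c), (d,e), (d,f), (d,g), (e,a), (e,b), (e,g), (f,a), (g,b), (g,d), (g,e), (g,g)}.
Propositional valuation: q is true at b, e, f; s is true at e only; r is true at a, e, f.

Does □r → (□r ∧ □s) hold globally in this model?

No

Recall that □ψ holds at a world iff ψ holds at every accessible world, and ◇ψ holds iff ψ holds at some accessible world.
Let φ = □r → (□r ∧ □s). Evaluate φ at each world:
  a (successors {a, c, g}): φ is true.
  b (successors ∅): φ is true.
  c (successors {a, b, c, e, g}): φ is true.
  d (successors {b, c, e, f, g}): φ is true.
  e (successors {a, b, g}): φ is true.
  f (successors {a}): φ is false.
  g (successors {b, d, e, g}): φ is true.
Detail at f (counterexample):
  At f: □r is true, □r ∧ □s is false, so □r → (□r ∧ □s) is false.
    At f: □r requires r at every successor {a}.
      At a: r is true.
    So □r is true at f.
    At f: □r is true, □s is false, so □r ∧ □s is false.
      At f: □r requires r at every successor {a}.
        At a: r is true.
      So □r is true at f.
      At f: □s requires s at every successor {a}.
        s fails at a, so □s is false at f.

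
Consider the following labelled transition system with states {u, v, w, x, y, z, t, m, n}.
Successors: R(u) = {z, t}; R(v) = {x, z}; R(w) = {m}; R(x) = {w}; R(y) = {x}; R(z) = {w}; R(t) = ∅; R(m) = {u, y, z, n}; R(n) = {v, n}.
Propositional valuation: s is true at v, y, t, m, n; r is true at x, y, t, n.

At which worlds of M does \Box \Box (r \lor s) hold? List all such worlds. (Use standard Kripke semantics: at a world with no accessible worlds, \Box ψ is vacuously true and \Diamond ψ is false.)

x, z, t

Let φ = \Box \Box (r \lor s). Evaluate φ at each world:
  u (successors {z, t}): φ is false.
  v (successors {x, z}): φ is false.
  w (successors {m}): φ is false.
  x (successors {w}): φ is true.
  y (successors {x}): φ is false.
  z (successors {w}): φ is true.
  t (successors ∅): φ is true.
  m (successors {u, y, z, n}): φ is false.
  n (successors {v, n}): φ is false.
For instance, at z:
  At z: \Box \Box (r \lor s) requires \Box (r \lor s) at every successor {w}.
      At w: \Box (r \lor s) requires r \lor s at every successor {m}.
        At m: r \lor s is true.
      So \Box (r \lor s) is true at w.
  So \Box \Box (r \lor s) is true at z.
Satisfying worlds: {x, z, t}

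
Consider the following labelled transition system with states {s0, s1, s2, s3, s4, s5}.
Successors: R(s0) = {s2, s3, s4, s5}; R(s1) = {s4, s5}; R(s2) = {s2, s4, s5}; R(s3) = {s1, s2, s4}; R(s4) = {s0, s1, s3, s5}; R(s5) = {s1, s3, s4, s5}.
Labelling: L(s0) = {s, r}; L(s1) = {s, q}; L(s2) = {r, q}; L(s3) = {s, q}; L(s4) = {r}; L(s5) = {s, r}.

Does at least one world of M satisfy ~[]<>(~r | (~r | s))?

No

Let φ = ~[]<>(~r | (~r | s)). Evaluate φ at each world:
  s0 (successors {s2, s3, s4, s5}): φ is false.
  s1 (successors {s4, s5}): φ is false.
  s2 (successors {s2, s4, s5}): φ is false.
  s3 (successors {s1, s2, s4}): φ is false.
  s4 (successors {s0, s1, s3, s5}): φ is false.
  s5 (successors {s1, s3, s4, s5}): φ is false.
For instance, at s4:
  At s4: []<>(~r | (~r | s)) is true, so ~[]<>(~r | (~r | s)) is false.
    At s4: []<>(~r | (~r | s)) requires <>(~r | (~r | s)) at every successor {s0, s1, s3, s5}.
      At s0: <>(~r | (~r | s)) is true.
      At s1: <>(~r | (~r | s)) is true.
      At s3: <>(~r | (~r | s)) is true.
      At s5: <>(~r | (~r | s)) is true.
    So []<>(~r | (~r | s)) is true at s4.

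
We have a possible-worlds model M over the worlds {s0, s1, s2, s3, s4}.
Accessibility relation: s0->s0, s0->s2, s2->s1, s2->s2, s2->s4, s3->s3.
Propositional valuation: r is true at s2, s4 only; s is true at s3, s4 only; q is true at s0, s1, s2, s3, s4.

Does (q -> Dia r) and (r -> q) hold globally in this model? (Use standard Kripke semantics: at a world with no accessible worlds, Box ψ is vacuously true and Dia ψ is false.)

Let φ = (q -> Dia r) and (r -> q). Evaluate φ at each world:
  s0 (successors {s0, s2}): φ is true.
  s1 (successors ∅): φ is false.
  s2 (successors {s1, s2, s4}): φ is true.
  s3 (successors {s3}): φ is false.
  s4 (successors ∅): φ is false.
Detail at s1 (counterexample):
  At s1: q -> Dia r is false, r -> q is true, so (q -> Dia r) and (r -> q) is false.
    At s1: q is true, Dia r is false, so q -> Dia r is false.
      At s1: no accessible worlds, so Dia r is false.

No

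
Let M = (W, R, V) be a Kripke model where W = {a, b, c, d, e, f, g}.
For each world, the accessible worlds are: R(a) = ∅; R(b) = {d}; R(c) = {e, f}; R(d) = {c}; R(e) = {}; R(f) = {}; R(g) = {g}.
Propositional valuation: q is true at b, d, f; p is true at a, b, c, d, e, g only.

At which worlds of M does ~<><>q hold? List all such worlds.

Recall that <>ψ holds at a world iff ψ holds at some accessible world.
Let φ = ~<><>q. Evaluate φ at each world:
  a (successors ∅): φ is true.
  b (successors {d}): φ is true.
  c (successors {e, f}): φ is true.
  d (successors {c}): φ is false.
  e (successors ∅): φ is true.
  f (successors ∅): φ is true.
  g (successors {g}): φ is true.
For instance, at c:
  At c: <><>q is false, so ~<><>q is true.
    At c: <><>q requires <>q at some successor in {e, f}.
      At e: <>q is false.
      At f: <>q is false.
    So <><>q is false at c.
Satisfying worlds: {a, b, c, e, f, g}

a, b, c, e, f, g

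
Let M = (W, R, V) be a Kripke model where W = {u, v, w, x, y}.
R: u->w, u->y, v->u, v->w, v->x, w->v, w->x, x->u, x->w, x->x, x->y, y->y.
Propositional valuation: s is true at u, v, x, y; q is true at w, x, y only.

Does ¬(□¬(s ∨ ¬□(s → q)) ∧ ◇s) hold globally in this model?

Yes

Recall that □ψ holds at a world iff ψ holds at every accessible world, and ◇ψ holds iff ψ holds at some accessible world.
Let φ = ¬(□¬(s ∨ ¬□(s → q)) ∧ ◇s). Evaluate φ at each world:
  u (successors {w, y}): φ is true.
  v (successors {u, w, x}): φ is true.
  w (successors {v, x}): φ is true.
  x (successors {u, w, x, y}): φ is true.
  y (successors {y}): φ is true.
For instance, at y:
  At y: □¬(s ∨ ¬□(s → q)) ∧ ◇s is false, so ¬(□¬(s ∨ ¬□(s → q)) ∧ ◇s) is true.
    At y: □¬(s ∨ ¬□(s → q)) is false, ◇s is true, so □¬(s ∨ ¬□(s → q)) ∧ ◇s is false.
      At y: □¬(s ∨ ¬□(s → q)) requires ¬(s ∨ ¬□(s → q)) at every successor {y}.
        ¬(s ∨ ¬□(s → q)) fails at y, so □¬(s ∨ ¬□(s → q)) is false at y.
      At y: ◇s requires s at some successor in {y}.
        s holds at y, so ◇s is true at y.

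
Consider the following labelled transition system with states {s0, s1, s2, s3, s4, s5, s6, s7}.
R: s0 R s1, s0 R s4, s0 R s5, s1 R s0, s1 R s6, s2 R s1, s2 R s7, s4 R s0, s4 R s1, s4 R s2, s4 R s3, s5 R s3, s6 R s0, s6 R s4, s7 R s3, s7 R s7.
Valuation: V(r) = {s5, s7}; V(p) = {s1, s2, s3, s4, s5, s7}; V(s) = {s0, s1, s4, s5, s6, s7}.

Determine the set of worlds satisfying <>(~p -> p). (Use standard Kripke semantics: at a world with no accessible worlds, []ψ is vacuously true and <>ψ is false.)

Let φ = <>(~p -> p). Evaluate φ at each world:
  s0 (successors {s1, s4, s5}): φ is true.
  s1 (successors {s0, s6}): φ is false.
  s2 (successors {s1, s7}): φ is true.
  s3 (successors ∅): φ is false.
  s4 (successors {s0, s1, s2, s3}): φ is true.
  s5 (successors {s3}): φ is true.
  s6 (successors {s0, s4}): φ is true.
  s7 (successors {s3, s7}): φ is true.
For instance, at s0:
  At s0: <>(~p -> p) requires ~p -> p at some successor in {s1, s4, s5}.
    ~p -> p holds at s1, so <>(~p -> p) is true at s0.
Satisfying worlds: {s0, s2, s4, s5, s6, s7}

s0, s2, s4, s5, s6, s7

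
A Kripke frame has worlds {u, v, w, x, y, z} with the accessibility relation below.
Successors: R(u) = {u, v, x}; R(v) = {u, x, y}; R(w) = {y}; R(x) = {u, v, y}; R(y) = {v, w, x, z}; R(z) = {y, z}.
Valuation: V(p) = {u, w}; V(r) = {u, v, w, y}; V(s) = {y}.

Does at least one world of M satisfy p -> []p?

Yes

Let φ = p -> []p. Evaluate φ at each world:
  u (successors {u, v, x}): φ is false.
  v (successors {u, x, y}): φ is true.
  w (successors {y}): φ is false.
  x (successors {u, v, y}): φ is true.
  y (successors {v, w, x, z}): φ is true.
  z (successors {y, z}): φ is true.
Detail at v (witness):
  At v: p is false, []p is false, so p -> []p is true.
    At v: []p requires p at every successor {u, x, y}.
      p fails at x, so []p is false at v.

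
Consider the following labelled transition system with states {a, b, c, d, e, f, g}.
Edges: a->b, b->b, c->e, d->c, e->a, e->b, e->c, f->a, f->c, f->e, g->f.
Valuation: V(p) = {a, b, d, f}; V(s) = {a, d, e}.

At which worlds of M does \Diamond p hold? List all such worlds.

Let φ = \Diamond p. Evaluate φ at each world:
  a (successors {b}): φ is true.
  b (successors {b}): φ is true.
  c (successors {e}): φ is false.
  d (successors {c}): φ is false.
  e (successors {a, b, c}): φ is true.
  f (successors {a, c, e}): φ is true.
  g (successors {f}): φ is true.
For instance, at a:
  At a: \Diamond p requires p at some successor in {b}.
    p holds at b, so \Diamond p is true at a.
Satisfying worlds: {a, b, e, f, g}

a, b, e, f, g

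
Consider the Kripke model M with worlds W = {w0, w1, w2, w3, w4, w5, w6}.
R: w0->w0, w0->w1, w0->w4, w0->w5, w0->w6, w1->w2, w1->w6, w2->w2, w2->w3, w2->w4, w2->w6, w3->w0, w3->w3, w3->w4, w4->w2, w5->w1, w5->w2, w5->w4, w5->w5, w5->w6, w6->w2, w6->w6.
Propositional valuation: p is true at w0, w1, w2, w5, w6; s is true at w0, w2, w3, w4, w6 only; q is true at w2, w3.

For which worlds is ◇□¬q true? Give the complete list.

w0, w3

Let φ = ◇□¬q. Evaluate φ at each world:
  w0 (successors {w0, w1, w4, w5, w6}): φ is true.
  w1 (successors {w2, w6}): φ is false.
  w2 (successors {w2, w3, w4, w6}): φ is false.
  w3 (successors {w0, w3, w4}): φ is true.
  w4 (successors {w2}): φ is false.
  w5 (successors {w1, w2, w4, w5, w6}): φ is false.
  w6 (successors {w2, w6}): φ is false.
For instance, at w0:
  At w0: ◇□¬q requires □¬q at some successor in {w0, w1, w4, w5, w6}.
    □¬q holds at w0, so ◇□¬q is true at w0.
      At w0: □¬q requires ¬q at every successor {w0, w1, w4, w5, w6}.
        At w0: ¬q is true.
        At w1: ¬q is true.
        At w4: ¬q is true.
        At w5: ¬q is true.
        At w6: ¬q is true.
      So □¬q is true at w0.
Satisfying worlds: {w0, w3}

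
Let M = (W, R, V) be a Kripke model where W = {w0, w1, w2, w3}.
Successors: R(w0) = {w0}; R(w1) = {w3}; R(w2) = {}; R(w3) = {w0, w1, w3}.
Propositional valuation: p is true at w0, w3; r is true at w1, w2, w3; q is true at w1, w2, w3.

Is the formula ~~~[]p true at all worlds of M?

Let φ = ~~~[]p. Evaluate φ at each world:
  w0 (successors {w0}): φ is false.
  w1 (successors {w3}): φ is false.
  w2 (successors ∅): φ is false.
  w3 (successors {w0, w1, w3}): φ is true.
Detail at w0 (counterexample):
  At w0: ~~[]p is true, so ~~~[]p is false.
    At w0: ~[]p is false, so ~~[]p is true.
      At w0: []p is true, so ~[]p is false.

No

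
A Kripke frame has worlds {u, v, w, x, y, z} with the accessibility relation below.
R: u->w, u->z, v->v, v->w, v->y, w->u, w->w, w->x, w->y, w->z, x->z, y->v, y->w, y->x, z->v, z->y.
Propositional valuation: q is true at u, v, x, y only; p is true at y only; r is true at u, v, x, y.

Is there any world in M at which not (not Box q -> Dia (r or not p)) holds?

No

Let φ = not (not Box q -> Dia (r or not p)). Evaluate φ at each world:
  u (successors {w, z}): φ is false.
  v (successors {v, w, y}): φ is false.
  w (successors {u, w, x, y, z}): φ is false.
  x (successors {z}): φ is false.
  y (successors {v, w, x}): φ is false.
  z (successors {v, y}): φ is false.
For instance, at x:
  At x: not Box q -> Dia (r or not p) is true, so not (not Box q -> Dia (r or not p)) is false.
    At x: not Box q is true, Dia (r or not p) is true, so not Box q -> Dia (r or not p) is true.
      At x: Box q is false, so not Box q is true.
      At x: Dia (r or not p) requires r or not p at some successor in {z}.
        r or not p holds at z, so Dia (r or not p) is true at x.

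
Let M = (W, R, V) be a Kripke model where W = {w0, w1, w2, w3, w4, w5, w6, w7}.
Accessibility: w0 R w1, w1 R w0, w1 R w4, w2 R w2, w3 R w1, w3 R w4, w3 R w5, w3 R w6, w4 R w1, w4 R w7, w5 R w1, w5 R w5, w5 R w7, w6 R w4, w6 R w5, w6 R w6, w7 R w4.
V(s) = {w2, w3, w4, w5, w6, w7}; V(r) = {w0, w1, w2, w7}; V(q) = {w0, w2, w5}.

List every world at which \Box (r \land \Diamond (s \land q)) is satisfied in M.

Recall that \Box ψ holds at a world iff ψ holds at every accessible world, and \Diamond ψ holds iff ψ holds at some accessible world.
Let φ = \Box (r \land \Diamond (s \land q)). Evaluate φ at each world:
  w0 (successors {w1}): φ is false.
  w1 (successors {w0, w4}): φ is false.
  w2 (successors {w2}): φ is true.
  w3 (successors {w1, w4, w5, w6}): φ is false.
  w4 (successors {w1, w7}): φ is false.
  w5 (successors {w1, w5, w7}): φ is false.
  w6 (successors {w4, w5, w6}): φ is false.
  w7 (successors {w4}): φ is false.
For instance, at w3:
  At w3: \Box (r \land \Diamond (s \land q)) requires r \land \Diamond (s \land q) at every successor {w1, w4, w5, w6}.
    r \land \Diamond (s \land q) fails at w1, so \Box (r \land \Diamond (s \land q)) is false at w3.
      At w1: r is true, \Diamond (s \land q) is false, so r \land \Diamond (s \land q) is false.
Satisfying worlds: {w2}

w2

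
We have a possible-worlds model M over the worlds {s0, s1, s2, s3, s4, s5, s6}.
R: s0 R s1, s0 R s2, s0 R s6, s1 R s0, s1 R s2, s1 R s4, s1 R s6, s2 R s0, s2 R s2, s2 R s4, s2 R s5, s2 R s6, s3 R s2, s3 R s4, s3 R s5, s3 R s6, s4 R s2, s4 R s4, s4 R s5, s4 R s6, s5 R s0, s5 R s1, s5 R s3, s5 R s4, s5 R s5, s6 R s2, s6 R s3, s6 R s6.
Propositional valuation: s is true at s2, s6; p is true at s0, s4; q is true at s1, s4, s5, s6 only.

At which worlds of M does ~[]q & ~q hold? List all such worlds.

s0, s2, s3

Let φ = ~[]q & ~q. Evaluate φ at each world:
  s0 (successors {s1, s2, s6}): φ is true.
  s1 (successors {s0, s2, s4, s6}): φ is false.
  s2 (successors {s0, s2, s4, s5, s6}): φ is true.
  s3 (successors {s2, s4, s5, s6}): φ is true.
  s4 (successors {s2, s4, s5, s6}): φ is false.
  s5 (successors {s0, s1, s3, s4, s5}): φ is false.
  s6 (successors {s2, s3, s6}): φ is false.
For instance, at s3:
  At s3: ~[]q is true, ~q is true, so ~[]q & ~q is true.
    At s3: []q is false, so ~[]q is true.
      At s3: []q requires q at every successor {s2, s4, s5, s6}.
        q fails at s2, so []q is false at s3.
Satisfying worlds: {s0, s2, s3}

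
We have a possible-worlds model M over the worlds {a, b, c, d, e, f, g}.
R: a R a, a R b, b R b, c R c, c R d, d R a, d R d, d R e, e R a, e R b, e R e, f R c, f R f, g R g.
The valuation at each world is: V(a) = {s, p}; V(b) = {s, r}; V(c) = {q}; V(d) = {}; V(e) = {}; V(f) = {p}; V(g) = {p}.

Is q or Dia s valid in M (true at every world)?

Let φ = q or Dia s. Evaluate φ at each world:
  a (successors {a, b}): φ is true.
  b (successors {b}): φ is true.
  c (successors {c, d}): φ is true.
  d (successors {a, d, e}): φ is true.
  e (successors {a, b, e}): φ is true.
  f (successors {c, f}): φ is false.
  g (successors {g}): φ is false.
Detail at f (counterexample):
  At f: q is false, Dia s is false, so q or Dia s is false.
    At f: Dia s requires s at some successor in {c, f}.
      At c: s is false.
      At f: s is false.
    So Dia s is false at f.

No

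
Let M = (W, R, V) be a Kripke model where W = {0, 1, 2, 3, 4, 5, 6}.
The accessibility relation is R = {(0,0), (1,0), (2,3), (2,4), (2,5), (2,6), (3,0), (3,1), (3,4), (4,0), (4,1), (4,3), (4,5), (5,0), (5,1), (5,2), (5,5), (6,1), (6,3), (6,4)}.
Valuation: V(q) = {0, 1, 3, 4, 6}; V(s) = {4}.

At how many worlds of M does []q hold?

Let φ = []q. Evaluate φ at each world:
  0 (successors {0}): φ is true.
  1 (successors {0}): φ is true.
  2 (successors {3, 4, 5, 6}): φ is false.
  3 (successors {0, 1, 4}): φ is true.
  4 (successors {0, 1, 3, 5}): φ is false.
  5 (successors {0, 1, 2, 5}): φ is false.
  6 (successors {1, 3, 4}): φ is true.
For instance, at 2:
  At 2: []q requires q at every successor {3, 4, 5, 6}.
    q fails at 5, so []q is false at 2.
Satisfying worlds: {0, 1, 3, 6}

4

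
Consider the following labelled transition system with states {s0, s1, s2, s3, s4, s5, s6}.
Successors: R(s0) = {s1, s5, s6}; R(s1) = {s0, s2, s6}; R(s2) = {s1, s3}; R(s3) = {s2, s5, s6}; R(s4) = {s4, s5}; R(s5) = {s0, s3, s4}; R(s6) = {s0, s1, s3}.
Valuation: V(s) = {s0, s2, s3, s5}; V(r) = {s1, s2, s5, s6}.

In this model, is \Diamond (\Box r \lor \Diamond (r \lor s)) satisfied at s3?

At s3: \Diamond (\Box r \lor \Diamond (r \lor s)) requires \Box r \lor \Diamond (r \lor s) at some successor in {s2, s5, s6}.
  \Box r \lor \Diamond (r \lor s) holds at s2, so \Diamond (\Box r \lor \Diamond (r \lor s)) is true at s3.
    At s2: \Box r is false, \Diamond (r \lor s) is true, so \Box r \lor \Diamond (r \lor s) is true.
      At s2: \Box r requires r at every successor {s1, s3}.
        r fails at s3, so \Box r is false at s2.
      At s2: \Diamond (r \lor s) requires r \lor s at some successor in {s1, s3}.
        r \lor s holds at s1, so \Diamond (r \lor s) is true at s2.

Yes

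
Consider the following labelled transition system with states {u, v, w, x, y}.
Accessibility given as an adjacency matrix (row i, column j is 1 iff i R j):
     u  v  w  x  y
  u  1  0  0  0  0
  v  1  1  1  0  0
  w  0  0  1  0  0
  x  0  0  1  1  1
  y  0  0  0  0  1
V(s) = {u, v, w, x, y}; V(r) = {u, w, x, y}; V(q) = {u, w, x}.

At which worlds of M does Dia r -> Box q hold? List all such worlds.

Recall that Box ψ holds at a world iff ψ holds at every accessible world, and Dia ψ holds iff ψ holds at some accessible world.
Let φ = Dia r -> Box q. Evaluate φ at each world:
  u (successors {u}): φ is true.
  v (successors {u, v, w}): φ is false.
  w (successors {w}): φ is true.
  x (successors {w, x, y}): φ is false.
  y (successors {y}): φ is false.
For instance, at w:
  At w: Dia r is true, Box q is true, so Dia r -> Box q is true.
    At w: Dia r requires r at some successor in {w}.
      r holds at w, so Dia r is true at w.
    At w: Box q requires q at every successor {w}.
      At w: q is true.
    So Box q is true at w.
Satisfying worlds: {u, w}

u, w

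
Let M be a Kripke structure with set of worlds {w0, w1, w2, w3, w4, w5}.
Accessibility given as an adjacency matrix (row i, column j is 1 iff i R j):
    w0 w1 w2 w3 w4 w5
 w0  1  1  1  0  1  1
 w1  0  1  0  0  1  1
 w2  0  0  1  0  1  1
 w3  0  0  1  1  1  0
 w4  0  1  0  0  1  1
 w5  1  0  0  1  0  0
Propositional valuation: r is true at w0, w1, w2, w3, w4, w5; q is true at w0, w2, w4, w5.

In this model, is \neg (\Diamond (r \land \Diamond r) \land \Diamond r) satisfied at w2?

At w2: \Diamond (r \land \Diamond r) \land \Diamond r is true, so \neg (\Diamond (r \land \Diamond r) \land \Diamond r) is false.
  At w2: \Diamond (r \land \Diamond r) is true, \Diamond r is true, so \Diamond (r \land \Diamond r) \land \Diamond r is true.
    At w2: \Diamond (r \land \Diamond r) requires r \land \Diamond r at some successor in {w2, w4, w5}.
      r \land \Diamond r holds at w2, so \Diamond (r \land \Diamond r) is true at w2.
    At w2: \Diamond r requires r at some successor in {w2, w4, w5}.
      r holds at w2, so \Diamond r is true at w2.

No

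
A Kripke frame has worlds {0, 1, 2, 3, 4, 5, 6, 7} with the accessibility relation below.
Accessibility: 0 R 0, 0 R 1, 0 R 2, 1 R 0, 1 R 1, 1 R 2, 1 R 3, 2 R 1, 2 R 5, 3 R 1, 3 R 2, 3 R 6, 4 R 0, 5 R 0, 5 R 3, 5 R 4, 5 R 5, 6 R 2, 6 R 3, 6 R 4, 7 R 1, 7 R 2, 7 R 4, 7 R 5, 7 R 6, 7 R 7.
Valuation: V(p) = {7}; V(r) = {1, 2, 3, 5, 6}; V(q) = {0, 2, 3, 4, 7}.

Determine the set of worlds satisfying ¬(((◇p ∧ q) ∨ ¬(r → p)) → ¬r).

Recall that ◇ψ holds at a world iff ψ holds at some accessible world.
Let φ = ¬(((◇p ∧ q) ∨ ¬(r → p)) → ¬r). Evaluate φ at each world:
  0 (successors {0, 1, 2}): φ is false.
  1 (successors {0, 1, 2, 3}): φ is true.
  2 (successors {1, 5}): φ is true.
  3 (successors {1, 2, 6}): φ is true.
  4 (successors {0}): φ is false.
  5 (successors {0, 3, 4, 5}): φ is true.
  6 (successors {2, 3, 4}): φ is true.
  7 (successors {1, 2, 4, 5, 6, 7}): φ is false.
For instance, at 7:
  At 7: ((◇p ∧ q) ∨ ¬(r → p)) → ¬r is true, so ¬(((◇p ∧ q) ∨ ¬(r → p)) → ¬r) is false.
    At 7: (◇p ∧ q) ∨ ¬(r → p) is true, ¬r is true, so ((◇p ∧ q) ∨ ¬(r → p)) → ¬r is true.
      At 7: ◇p ∧ q is true, ¬(r → p) is false, so (◇p ∧ q) ∨ ¬(r → p) is true.
Satisfying worlds: {1, 2, 3, 5, 6}

1, 2, 3, 5, 6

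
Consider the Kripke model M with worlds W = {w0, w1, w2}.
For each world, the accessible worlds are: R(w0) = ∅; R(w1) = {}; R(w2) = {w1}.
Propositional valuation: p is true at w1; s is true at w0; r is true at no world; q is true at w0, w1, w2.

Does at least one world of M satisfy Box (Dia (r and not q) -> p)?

Yes

Recall that Box ψ holds at a world iff ψ holds at every accessible world, and Dia ψ holds iff ψ holds at some accessible world.
Let φ = Box (Dia (r and not q) -> p). Evaluate φ at each world:
  w0 (successors ∅): φ is true.
  w1 (successors ∅): φ is true.
  w2 (successors {w1}): φ is true.
Detail at w0 (witness):
  At w0: no accessible worlds, so Box (Dia (r and not q) -> p) holds vacuously.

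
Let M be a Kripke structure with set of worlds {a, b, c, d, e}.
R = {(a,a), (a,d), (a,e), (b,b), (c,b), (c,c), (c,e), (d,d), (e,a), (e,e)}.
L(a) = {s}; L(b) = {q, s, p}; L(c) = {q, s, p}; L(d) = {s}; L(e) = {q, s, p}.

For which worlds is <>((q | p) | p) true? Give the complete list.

Let φ = <>((q | p) | p). Evaluate φ at each world:
  a (successors {a, d, e}): φ is true.
  b (successors {b}): φ is true.
  c (successors {b, c, e}): φ is true.
  d (successors {d}): φ is false.
  e (successors {a, e}): φ is true.
For instance, at b:
  At b: <>((q | p) | p) requires (q | p) | p at some successor in {b}.
    (q | p) | p holds at b, so <>((q | p) | p) is true at b.
Satisfying worlds: {a, b, c, e}

a, b, c, e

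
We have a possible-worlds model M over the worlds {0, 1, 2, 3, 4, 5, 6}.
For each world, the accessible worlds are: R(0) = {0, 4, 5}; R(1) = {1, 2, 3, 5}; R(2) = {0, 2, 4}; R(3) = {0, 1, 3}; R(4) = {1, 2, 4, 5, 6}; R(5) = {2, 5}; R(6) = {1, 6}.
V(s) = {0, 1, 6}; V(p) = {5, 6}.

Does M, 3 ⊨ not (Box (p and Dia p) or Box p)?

Yes

Recall that Box ψ holds at a world iff ψ holds at every accessible world, and Dia ψ holds iff ψ holds at some accessible world.
At 3: Box (p and Dia p) or Box p is false, so not (Box (p and Dia p) or Box p) is true.
  At 3: Box (p and Dia p) is false, Box p is false, so Box (p and Dia p) or Box p is false.
    At 3: Box (p and Dia p) requires p and Dia p at every successor {0, 1, 3}.
      p and Dia p fails at 0, so Box (p and Dia p) is false at 3.
    At 3: Box p requires p at every successor {0, 1, 3}.
      p fails at 0, so Box p is false at 3.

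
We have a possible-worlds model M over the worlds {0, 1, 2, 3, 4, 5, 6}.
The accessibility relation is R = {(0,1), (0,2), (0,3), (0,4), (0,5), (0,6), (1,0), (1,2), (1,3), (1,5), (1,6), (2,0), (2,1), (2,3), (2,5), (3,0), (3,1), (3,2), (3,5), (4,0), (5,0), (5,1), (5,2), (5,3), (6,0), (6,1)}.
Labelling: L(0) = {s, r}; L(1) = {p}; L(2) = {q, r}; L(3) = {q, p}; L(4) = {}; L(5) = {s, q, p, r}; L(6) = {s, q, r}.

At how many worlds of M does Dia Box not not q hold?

Let φ = Dia Box not not q. Evaluate φ at each world:
  0 (successors {1, 2, 3, 4, 5, 6}): φ is false.
  1 (successors {0, 2, 3, 5, 6}): φ is false.
  2 (successors {0, 1, 3, 5}): φ is false.
  3 (successors {0, 1, 2, 5}): φ is false.
  4 (successors {0}): φ is false.
  5 (successors {0, 1, 2, 3}): φ is false.
  6 (successors {0, 1}): φ is false.
For instance, at 6:
  At 6: Dia Box not not q requires Box not not q at some successor in {0, 1}.
    At 0: Box not not q is false.
    At 1: Box not not q is false.
  So Dia Box not not q is false at 6.
Satisfying worlds: none.

0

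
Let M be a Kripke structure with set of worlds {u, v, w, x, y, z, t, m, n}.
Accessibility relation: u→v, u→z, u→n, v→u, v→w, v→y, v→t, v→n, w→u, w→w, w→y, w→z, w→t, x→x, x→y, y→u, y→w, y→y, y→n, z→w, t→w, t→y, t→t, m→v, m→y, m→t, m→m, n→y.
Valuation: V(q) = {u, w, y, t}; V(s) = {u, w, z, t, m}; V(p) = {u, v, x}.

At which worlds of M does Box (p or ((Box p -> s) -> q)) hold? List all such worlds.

x, z, t, n

Recall that Box ψ holds at a world iff ψ holds at every accessible world, and Dia ψ holds iff ψ holds at some accessible world.
Let φ = Box (p or ((Box p -> s) -> q)). Evaluate φ at each world:
  u (successors {v, z, n}): φ is false.
  v (successors {u, w, y, t, n}): φ is false.
  w (successors {u, w, y, z, t}): φ is false.
  x (successors {x, y}): φ is true.
  y (successors {u, w, y, n}): φ is false.
  z (successors {w}): φ is true.
  t (successors {w, y, t}): φ is true.
  m (successors {v, y, t, m}): φ is false.
  n (successors {y}): φ is true.
For instance, at n:
  At n: Box (p or ((Box p -> s) -> q)) requires p or ((Box p -> s) -> q) at every successor {y}.
      At y: p is false, (Box p -> s) -> q is true, so p or ((Box p -> s) -> q) is true.
  So Box (p or ((Box p -> s) -> q)) is true at n.
Satisfying worlds: {x, z, t, n}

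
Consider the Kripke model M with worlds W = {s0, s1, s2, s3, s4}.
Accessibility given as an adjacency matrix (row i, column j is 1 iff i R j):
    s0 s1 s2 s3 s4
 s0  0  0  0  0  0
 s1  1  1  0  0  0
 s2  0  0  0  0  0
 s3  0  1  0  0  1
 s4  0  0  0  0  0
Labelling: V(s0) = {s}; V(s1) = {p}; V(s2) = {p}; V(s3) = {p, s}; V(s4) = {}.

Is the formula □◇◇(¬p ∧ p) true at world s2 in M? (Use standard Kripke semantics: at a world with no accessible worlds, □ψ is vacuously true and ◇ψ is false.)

Yes

Recall that □ψ holds at a world iff ψ holds at every accessible world, and ◇ψ holds iff ψ holds at some accessible world.
At s2: no accessible worlds, so □◇◇(¬p ∧ p) holds vacuously.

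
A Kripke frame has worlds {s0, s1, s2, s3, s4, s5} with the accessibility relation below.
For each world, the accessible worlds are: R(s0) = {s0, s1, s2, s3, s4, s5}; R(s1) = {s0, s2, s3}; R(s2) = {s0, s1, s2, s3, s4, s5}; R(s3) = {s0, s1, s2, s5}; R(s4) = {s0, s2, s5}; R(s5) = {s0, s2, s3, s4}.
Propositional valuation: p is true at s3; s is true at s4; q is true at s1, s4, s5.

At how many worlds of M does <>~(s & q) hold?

Recall that <>ψ holds at a world iff ψ holds at some accessible world.
Let φ = <>~(s & q). Evaluate φ at each world:
  s0 (successors {s0, s1, s2, s3, s4, s5}): φ is true.
  s1 (successors {s0, s2, s3}): φ is true.
  s2 (successors {s0, s1, s2, s3, s4, s5}): φ is true.
  s3 (successors {s0, s1, s2, s5}): φ is true.
  s4 (successors {s0, s2, s5}): φ is true.
  s5 (successors {s0, s2, s3, s4}): φ is true.
For instance, at s5:
  At s5: <>~(s & q) requires ~(s & q) at some successor in {s0, s2, s3, s4}.
    ~(s & q) holds at s0, so <>~(s & q) is true at s5.
Satisfying worlds: {s0, s1, s2, s3, s4, s5}

6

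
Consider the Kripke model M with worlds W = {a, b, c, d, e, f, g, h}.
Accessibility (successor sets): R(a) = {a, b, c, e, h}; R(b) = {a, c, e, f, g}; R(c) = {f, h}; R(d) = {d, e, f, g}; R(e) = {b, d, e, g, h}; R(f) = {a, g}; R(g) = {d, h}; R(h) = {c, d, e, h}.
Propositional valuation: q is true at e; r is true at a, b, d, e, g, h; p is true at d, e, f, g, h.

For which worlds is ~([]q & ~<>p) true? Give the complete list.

Let φ = ~([]q & ~<>p). Evaluate φ at each world:
  a (successors {a, b, c, e, h}): φ is true.
  b (successors {a, c, e, f, g}): φ is true.
  c (successors {f, h}): φ is true.
  d (successors {d, e, f, g}): φ is true.
  e (successors {b, d, e, g, h}): φ is true.
  f (successors {a, g}): φ is true.
  g (successors {d, h}): φ is true.
  h (successors {c, d, e, h}): φ is true.
For instance, at a:
  At a: []q & ~<>p is false, so ~([]q & ~<>p) is true.
    At a: []q is false, ~<>p is false, so []q & ~<>p is false.
      At a: []q requires q at every successor {a, b, c, e, h}.
        q fails at a, so []q is false at a.
      At a: <>p is true, so ~<>p is false.
Satisfying worlds: {a, b, c, d, e, f, g, h}

a, b, c, d, e, f, g, h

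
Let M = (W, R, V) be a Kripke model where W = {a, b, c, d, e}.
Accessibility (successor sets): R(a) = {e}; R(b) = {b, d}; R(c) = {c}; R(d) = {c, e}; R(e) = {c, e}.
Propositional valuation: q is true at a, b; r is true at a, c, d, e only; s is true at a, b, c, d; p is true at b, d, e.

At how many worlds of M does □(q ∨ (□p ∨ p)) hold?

Recall that □ψ holds at a world iff ψ holds at every accessible world, and ◇ψ holds iff ψ holds at some accessible world.
Let φ = □(q ∨ (□p ∨ p)). Evaluate φ at each world:
  a (successors {e}): φ is true.
  b (successors {b, d}): φ is true.
  c (successors {c}): φ is false.
  d (successors {c, e}): φ is false.
  e (successors {c, e}): φ is false.
For instance, at d:
  At d: □(q ∨ (□p ∨ p)) requires q ∨ (□p ∨ p) at every successor {c, e}.
    q ∨ (□p ∨ p) fails at c, so □(q ∨ (□p ∨ p)) is false at d.
      At c: q is false, □p ∨ p is false, so q ∨ (□p ∨ p) is false.
Satisfying worlds: {a, b}

2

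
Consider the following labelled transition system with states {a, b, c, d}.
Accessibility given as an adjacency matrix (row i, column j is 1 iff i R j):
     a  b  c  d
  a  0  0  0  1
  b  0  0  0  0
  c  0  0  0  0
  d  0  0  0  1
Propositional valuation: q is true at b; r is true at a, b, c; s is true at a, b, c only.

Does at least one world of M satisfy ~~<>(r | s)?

Let φ = ~~<>(r | s). Evaluate φ at each world:
  a (successors {d}): φ is false.
  b (successors ∅): φ is false.
  c (successors ∅): φ is false.
  d (successors {d}): φ is false.
For instance, at d:
  At d: ~<>(r | s) is true, so ~~<>(r | s) is false.
    At d: <>(r | s) is false, so ~<>(r | s) is true.
      At d: <>(r | s) requires r | s at some successor in {d}.
        At d: r | s is false.
      So <>(r | s) is false at d.

No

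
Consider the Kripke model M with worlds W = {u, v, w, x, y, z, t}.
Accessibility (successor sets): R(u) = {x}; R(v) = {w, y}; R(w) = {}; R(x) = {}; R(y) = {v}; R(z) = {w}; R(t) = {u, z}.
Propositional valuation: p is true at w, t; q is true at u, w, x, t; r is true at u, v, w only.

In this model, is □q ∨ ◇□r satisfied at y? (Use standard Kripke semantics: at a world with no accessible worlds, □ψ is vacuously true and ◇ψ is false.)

At y: □q is false, ◇□r is false, so □q ∨ ◇□r is false.
  At y: □q requires q at every successor {v}.
    q fails at v, so □q is false at y.
  At y: ◇□r requires □r at some successor in {v}.
    At v: □r is false.
  So ◇□r is false at y.

No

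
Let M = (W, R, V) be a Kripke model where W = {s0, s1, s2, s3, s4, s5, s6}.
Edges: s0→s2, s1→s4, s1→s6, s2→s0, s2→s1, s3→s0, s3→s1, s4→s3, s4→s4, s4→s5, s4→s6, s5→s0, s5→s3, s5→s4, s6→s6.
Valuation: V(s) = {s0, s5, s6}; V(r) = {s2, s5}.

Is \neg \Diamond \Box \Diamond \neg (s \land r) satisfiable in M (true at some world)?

No

Let φ = \neg \Diamond \Box \Diamond \neg (s \land r). Evaluate φ at each world:
  s0 (successors {s2}): φ is false.
  s1 (successors {s4, s6}): φ is false.
  s2 (successors {s0, s1}): φ is false.
  s3 (successors {s0, s1}): φ is false.
  s4 (successors {s3, s4, s5, s6}): φ is false.
  s5 (successors {s0, s3, s4}): φ is false.
  s6 (successors {s6}): φ is false.
For instance, at s1:
  At s1: \Diamond \Box \Diamond \neg (s \land r) is true, so \neg \Diamond \Box \Diamond \neg (s \land r) is false.
    At s1: \Diamond \Box \Diamond \neg (s \land r) requires \Box \Diamond \neg (s \land r) at some successor in {s4, s6}.
      \Box \Diamond \neg (s \land r) holds at s4, so \Diamond \Box \Diamond \neg (s \land r) is true at s1.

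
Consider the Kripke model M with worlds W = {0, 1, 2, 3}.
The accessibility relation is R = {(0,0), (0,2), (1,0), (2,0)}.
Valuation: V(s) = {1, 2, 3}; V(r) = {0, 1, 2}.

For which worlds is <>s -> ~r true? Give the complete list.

Let φ = <>s -> ~r. Evaluate φ at each world:
  0 (successors {0, 2}): φ is false.
  1 (successors {0}): φ is true.
  2 (successors {0}): φ is true.
  3 (successors ∅): φ is true.
For instance, at 0:
  At 0: <>s is true, ~r is false, so <>s -> ~r is false.
    At 0: <>s requires s at some successor in {0, 2}.
      s holds at 2, so <>s is true at 0.
Satisfying worlds: {1, 2, 3}

1, 2, 3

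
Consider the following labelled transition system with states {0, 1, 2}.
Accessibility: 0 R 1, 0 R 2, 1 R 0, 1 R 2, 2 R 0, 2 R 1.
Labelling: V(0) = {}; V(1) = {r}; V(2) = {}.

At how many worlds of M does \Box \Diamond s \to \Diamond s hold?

Let φ = \Box \Diamond s \to \Diamond s. Evaluate φ at each world:
  0 (successors {1, 2}): φ is true.
  1 (successors {0, 2}): φ is true.
  2 (successors {0, 1}): φ is true.
For instance, at 0:
  At 0: \Box \Diamond s is false, \Diamond s is false, so \Box \Diamond s \to \Diamond s is true.
    At 0: \Box \Diamond s requires \Diamond s at every successor {1, 2}.
      \Diamond s fails at 1, so \Box \Diamond s is false at 0.
    At 0: \Diamond s requires s at some successor in {1, 2}.
      At 1: s is false.
      At 2: s is false.
    So \Diamond s is false at 0.
Satisfying worlds: {0, 1, 2}

3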